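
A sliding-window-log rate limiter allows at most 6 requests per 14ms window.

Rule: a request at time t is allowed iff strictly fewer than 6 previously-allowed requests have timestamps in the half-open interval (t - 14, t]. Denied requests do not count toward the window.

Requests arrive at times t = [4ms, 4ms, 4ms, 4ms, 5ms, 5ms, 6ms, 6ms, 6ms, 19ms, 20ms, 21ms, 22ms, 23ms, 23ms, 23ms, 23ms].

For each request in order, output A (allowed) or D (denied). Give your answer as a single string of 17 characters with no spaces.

Tracking allowed requests in the window:
  req#1 t=4ms: ALLOW
  req#2 t=4ms: ALLOW
  req#3 t=4ms: ALLOW
  req#4 t=4ms: ALLOW
  req#5 t=5ms: ALLOW
  req#6 t=5ms: ALLOW
  req#7 t=6ms: DENY
  req#8 t=6ms: DENY
  req#9 t=6ms: DENY
  req#10 t=19ms: ALLOW
  req#11 t=20ms: ALLOW
  req#12 t=21ms: ALLOW
  req#13 t=22ms: ALLOW
  req#14 t=23ms: ALLOW
  req#15 t=23ms: ALLOW
  req#16 t=23ms: DENY
  req#17 t=23ms: DENY

Answer: AAAAAADDDAAAAAADD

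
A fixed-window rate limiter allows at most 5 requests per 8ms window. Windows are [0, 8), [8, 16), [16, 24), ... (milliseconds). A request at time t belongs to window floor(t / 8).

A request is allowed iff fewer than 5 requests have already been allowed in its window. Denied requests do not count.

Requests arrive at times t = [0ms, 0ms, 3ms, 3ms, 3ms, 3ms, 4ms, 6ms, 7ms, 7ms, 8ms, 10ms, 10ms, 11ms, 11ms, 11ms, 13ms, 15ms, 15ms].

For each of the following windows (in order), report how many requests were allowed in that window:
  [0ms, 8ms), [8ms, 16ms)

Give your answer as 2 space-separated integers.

Answer: 5 5

Derivation:
Processing requests:
  req#1 t=0ms (window 0): ALLOW
  req#2 t=0ms (window 0): ALLOW
  req#3 t=3ms (window 0): ALLOW
  req#4 t=3ms (window 0): ALLOW
  req#5 t=3ms (window 0): ALLOW
  req#6 t=3ms (window 0): DENY
  req#7 t=4ms (window 0): DENY
  req#8 t=6ms (window 0): DENY
  req#9 t=7ms (window 0): DENY
  req#10 t=7ms (window 0): DENY
  req#11 t=8ms (window 1): ALLOW
  req#12 t=10ms (window 1): ALLOW
  req#13 t=10ms (window 1): ALLOW
  req#14 t=11ms (window 1): ALLOW
  req#15 t=11ms (window 1): ALLOW
  req#16 t=11ms (window 1): DENY
  req#17 t=13ms (window 1): DENY
  req#18 t=15ms (window 1): DENY
  req#19 t=15ms (window 1): DENY

Allowed counts by window: 5 5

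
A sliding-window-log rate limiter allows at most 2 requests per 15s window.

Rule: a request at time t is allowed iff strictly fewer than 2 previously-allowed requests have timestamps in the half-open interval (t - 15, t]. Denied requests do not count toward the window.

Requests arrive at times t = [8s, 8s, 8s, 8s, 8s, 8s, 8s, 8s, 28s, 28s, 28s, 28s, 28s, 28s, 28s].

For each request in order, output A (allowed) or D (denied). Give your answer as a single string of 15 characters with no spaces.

Answer: AADDDDDDAADDDDD

Derivation:
Tracking allowed requests in the window:
  req#1 t=8s: ALLOW
  req#2 t=8s: ALLOW
  req#3 t=8s: DENY
  req#4 t=8s: DENY
  req#5 t=8s: DENY
  req#6 t=8s: DENY
  req#7 t=8s: DENY
  req#8 t=8s: DENY
  req#9 t=28s: ALLOW
  req#10 t=28s: ALLOW
  req#11 t=28s: DENY
  req#12 t=28s: DENY
  req#13 t=28s: DENY
  req#14 t=28s: DENY
  req#15 t=28s: DENY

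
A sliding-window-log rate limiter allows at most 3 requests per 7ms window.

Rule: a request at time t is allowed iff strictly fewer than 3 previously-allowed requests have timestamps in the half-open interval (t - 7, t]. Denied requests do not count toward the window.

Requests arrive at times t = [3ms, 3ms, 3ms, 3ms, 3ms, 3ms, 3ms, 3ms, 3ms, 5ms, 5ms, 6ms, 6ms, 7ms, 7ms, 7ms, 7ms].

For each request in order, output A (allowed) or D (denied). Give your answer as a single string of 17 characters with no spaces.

Tracking allowed requests in the window:
  req#1 t=3ms: ALLOW
  req#2 t=3ms: ALLOW
  req#3 t=3ms: ALLOW
  req#4 t=3ms: DENY
  req#5 t=3ms: DENY
  req#6 t=3ms: DENY
  req#7 t=3ms: DENY
  req#8 t=3ms: DENY
  req#9 t=3ms: DENY
  req#10 t=5ms: DENY
  req#11 t=5ms: DENY
  req#12 t=6ms: DENY
  req#13 t=6ms: DENY
  req#14 t=7ms: DENY
  req#15 t=7ms: DENY
  req#16 t=7ms: DENY
  req#17 t=7ms: DENY

Answer: AAADDDDDDDDDDDDDD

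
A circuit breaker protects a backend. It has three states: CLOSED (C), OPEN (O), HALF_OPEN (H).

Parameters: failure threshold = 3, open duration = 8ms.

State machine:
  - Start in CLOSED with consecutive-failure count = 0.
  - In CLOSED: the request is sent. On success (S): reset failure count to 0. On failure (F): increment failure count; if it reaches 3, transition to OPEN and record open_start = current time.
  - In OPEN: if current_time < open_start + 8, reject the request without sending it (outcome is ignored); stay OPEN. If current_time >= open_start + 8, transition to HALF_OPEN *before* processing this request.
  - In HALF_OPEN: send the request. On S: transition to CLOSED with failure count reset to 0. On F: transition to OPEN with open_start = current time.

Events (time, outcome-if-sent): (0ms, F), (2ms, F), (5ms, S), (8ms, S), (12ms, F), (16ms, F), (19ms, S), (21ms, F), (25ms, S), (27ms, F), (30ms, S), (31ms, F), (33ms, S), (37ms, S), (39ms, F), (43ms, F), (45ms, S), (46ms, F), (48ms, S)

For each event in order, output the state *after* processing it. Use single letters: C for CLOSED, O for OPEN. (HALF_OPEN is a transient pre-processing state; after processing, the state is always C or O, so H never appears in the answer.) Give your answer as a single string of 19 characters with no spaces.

State after each event:
  event#1 t=0ms outcome=F: state=CLOSED
  event#2 t=2ms outcome=F: state=CLOSED
  event#3 t=5ms outcome=S: state=CLOSED
  event#4 t=8ms outcome=S: state=CLOSED
  event#5 t=12ms outcome=F: state=CLOSED
  event#6 t=16ms outcome=F: state=CLOSED
  event#7 t=19ms outcome=S: state=CLOSED
  event#8 t=21ms outcome=F: state=CLOSED
  event#9 t=25ms outcome=S: state=CLOSED
  event#10 t=27ms outcome=F: state=CLOSED
  event#11 t=30ms outcome=S: state=CLOSED
  event#12 t=31ms outcome=F: state=CLOSED
  event#13 t=33ms outcome=S: state=CLOSED
  event#14 t=37ms outcome=S: state=CLOSED
  event#15 t=39ms outcome=F: state=CLOSED
  event#16 t=43ms outcome=F: state=CLOSED
  event#17 t=45ms outcome=S: state=CLOSED
  event#18 t=46ms outcome=F: state=CLOSED
  event#19 t=48ms outcome=S: state=CLOSED

Answer: CCCCCCCCCCCCCCCCCCC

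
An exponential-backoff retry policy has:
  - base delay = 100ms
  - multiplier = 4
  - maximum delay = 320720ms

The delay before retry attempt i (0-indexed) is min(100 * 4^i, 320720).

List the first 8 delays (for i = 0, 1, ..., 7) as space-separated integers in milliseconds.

Computing each delay:
  i=0: min(100*4^0, 320720) = 100
  i=1: min(100*4^1, 320720) = 400
  i=2: min(100*4^2, 320720) = 1600
  i=3: min(100*4^3, 320720) = 6400
  i=4: min(100*4^4, 320720) = 25600
  i=5: min(100*4^5, 320720) = 102400
  i=6: min(100*4^6, 320720) = 320720
  i=7: min(100*4^7, 320720) = 320720

Answer: 100 400 1600 6400 25600 102400 320720 320720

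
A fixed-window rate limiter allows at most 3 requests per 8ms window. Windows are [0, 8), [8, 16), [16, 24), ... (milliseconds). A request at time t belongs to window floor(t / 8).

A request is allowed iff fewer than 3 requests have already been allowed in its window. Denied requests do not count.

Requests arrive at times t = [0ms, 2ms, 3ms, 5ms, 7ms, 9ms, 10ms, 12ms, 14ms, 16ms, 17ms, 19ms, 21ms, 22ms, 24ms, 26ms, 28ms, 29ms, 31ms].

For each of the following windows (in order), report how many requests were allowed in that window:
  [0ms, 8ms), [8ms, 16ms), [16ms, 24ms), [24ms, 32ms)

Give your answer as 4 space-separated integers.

Answer: 3 3 3 3

Derivation:
Processing requests:
  req#1 t=0ms (window 0): ALLOW
  req#2 t=2ms (window 0): ALLOW
  req#3 t=3ms (window 0): ALLOW
  req#4 t=5ms (window 0): DENY
  req#5 t=7ms (window 0): DENY
  req#6 t=9ms (window 1): ALLOW
  req#7 t=10ms (window 1): ALLOW
  req#8 t=12ms (window 1): ALLOW
  req#9 t=14ms (window 1): DENY
  req#10 t=16ms (window 2): ALLOW
  req#11 t=17ms (window 2): ALLOW
  req#12 t=19ms (window 2): ALLOW
  req#13 t=21ms (window 2): DENY
  req#14 t=22ms (window 2): DENY
  req#15 t=24ms (window 3): ALLOW
  req#16 t=26ms (window 3): ALLOW
  req#17 t=28ms (window 3): ALLOW
  req#18 t=29ms (window 3): DENY
  req#19 t=31ms (window 3): DENY

Allowed counts by window: 3 3 3 3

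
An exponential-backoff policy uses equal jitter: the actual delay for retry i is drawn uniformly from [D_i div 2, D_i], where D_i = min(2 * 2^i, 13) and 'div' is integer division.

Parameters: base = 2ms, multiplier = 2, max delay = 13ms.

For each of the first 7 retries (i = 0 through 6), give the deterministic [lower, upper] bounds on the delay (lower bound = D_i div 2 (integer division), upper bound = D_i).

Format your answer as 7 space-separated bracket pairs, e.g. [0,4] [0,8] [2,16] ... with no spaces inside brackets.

Answer: [1,2] [2,4] [4,8] [6,13] [6,13] [6,13] [6,13]

Derivation:
Computing bounds per retry:
  i=0: D_i=min(2*2^0,13)=2, bounds=[1,2]
  i=1: D_i=min(2*2^1,13)=4, bounds=[2,4]
  i=2: D_i=min(2*2^2,13)=8, bounds=[4,8]
  i=3: D_i=min(2*2^3,13)=13, bounds=[6,13]
  i=4: D_i=min(2*2^4,13)=13, bounds=[6,13]
  i=5: D_i=min(2*2^5,13)=13, bounds=[6,13]
  i=6: D_i=min(2*2^6,13)=13, bounds=[6,13]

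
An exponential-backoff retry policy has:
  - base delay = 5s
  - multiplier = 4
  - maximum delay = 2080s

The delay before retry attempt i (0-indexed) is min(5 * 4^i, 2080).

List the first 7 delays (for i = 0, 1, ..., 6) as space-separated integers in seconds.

Answer: 5 20 80 320 1280 2080 2080

Derivation:
Computing each delay:
  i=0: min(5*4^0, 2080) = 5
  i=1: min(5*4^1, 2080) = 20
  i=2: min(5*4^2, 2080) = 80
  i=3: min(5*4^3, 2080) = 320
  i=4: min(5*4^4, 2080) = 1280
  i=5: min(5*4^5, 2080) = 2080
  i=6: min(5*4^6, 2080) = 2080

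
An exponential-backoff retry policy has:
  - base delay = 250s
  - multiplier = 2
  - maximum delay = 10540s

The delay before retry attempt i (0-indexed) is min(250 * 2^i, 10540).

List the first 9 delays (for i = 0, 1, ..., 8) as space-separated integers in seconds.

Answer: 250 500 1000 2000 4000 8000 10540 10540 10540

Derivation:
Computing each delay:
  i=0: min(250*2^0, 10540) = 250
  i=1: min(250*2^1, 10540) = 500
  i=2: min(250*2^2, 10540) = 1000
  i=3: min(250*2^3, 10540) = 2000
  i=4: min(250*2^4, 10540) = 4000
  i=5: min(250*2^5, 10540) = 8000
  i=6: min(250*2^6, 10540) = 10540
  i=7: min(250*2^7, 10540) = 10540
  i=8: min(250*2^8, 10540) = 10540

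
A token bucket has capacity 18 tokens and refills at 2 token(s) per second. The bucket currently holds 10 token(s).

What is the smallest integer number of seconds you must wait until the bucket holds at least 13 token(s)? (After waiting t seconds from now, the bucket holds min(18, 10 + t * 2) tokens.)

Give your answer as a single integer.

Answer: 2

Derivation:
Need 10 + t * 2 >= 13, so t >= 3/2.
Smallest integer t = ceil(3/2) = 2.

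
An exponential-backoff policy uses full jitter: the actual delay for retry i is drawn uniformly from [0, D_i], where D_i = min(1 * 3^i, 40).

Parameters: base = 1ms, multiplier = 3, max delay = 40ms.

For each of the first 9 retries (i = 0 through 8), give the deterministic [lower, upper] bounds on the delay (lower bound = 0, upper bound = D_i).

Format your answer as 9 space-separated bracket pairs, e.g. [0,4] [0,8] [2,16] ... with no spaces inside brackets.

Computing bounds per retry:
  i=0: D_i=min(1*3^0,40)=1, bounds=[0,1]
  i=1: D_i=min(1*3^1,40)=3, bounds=[0,3]
  i=2: D_i=min(1*3^2,40)=9, bounds=[0,9]
  i=3: D_i=min(1*3^3,40)=27, bounds=[0,27]
  i=4: D_i=min(1*3^4,40)=40, bounds=[0,40]
  i=5: D_i=min(1*3^5,40)=40, bounds=[0,40]
  i=6: D_i=min(1*3^6,40)=40, bounds=[0,40]
  i=7: D_i=min(1*3^7,40)=40, bounds=[0,40]
  i=8: D_i=min(1*3^8,40)=40, bounds=[0,40]

Answer: [0,1] [0,3] [0,9] [0,27] [0,40] [0,40] [0,40] [0,40] [0,40]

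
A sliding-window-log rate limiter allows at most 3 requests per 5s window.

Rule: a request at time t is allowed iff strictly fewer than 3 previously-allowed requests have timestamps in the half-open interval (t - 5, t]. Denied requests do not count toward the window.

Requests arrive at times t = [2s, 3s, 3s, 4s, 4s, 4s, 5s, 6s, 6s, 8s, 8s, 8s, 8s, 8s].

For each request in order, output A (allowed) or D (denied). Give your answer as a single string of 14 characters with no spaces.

Tracking allowed requests in the window:
  req#1 t=2s: ALLOW
  req#2 t=3s: ALLOW
  req#3 t=3s: ALLOW
  req#4 t=4s: DENY
  req#5 t=4s: DENY
  req#6 t=4s: DENY
  req#7 t=5s: DENY
  req#8 t=6s: DENY
  req#9 t=6s: DENY
  req#10 t=8s: ALLOW
  req#11 t=8s: ALLOW
  req#12 t=8s: ALLOW
  req#13 t=8s: DENY
  req#14 t=8s: DENY

Answer: AAADDDDDDAAADD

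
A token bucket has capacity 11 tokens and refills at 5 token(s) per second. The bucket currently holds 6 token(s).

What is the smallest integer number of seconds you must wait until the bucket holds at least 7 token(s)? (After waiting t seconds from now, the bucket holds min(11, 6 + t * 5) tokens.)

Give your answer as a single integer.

Answer: 1

Derivation:
Need 6 + t * 5 >= 7, so t >= 1/5.
Smallest integer t = ceil(1/5) = 1.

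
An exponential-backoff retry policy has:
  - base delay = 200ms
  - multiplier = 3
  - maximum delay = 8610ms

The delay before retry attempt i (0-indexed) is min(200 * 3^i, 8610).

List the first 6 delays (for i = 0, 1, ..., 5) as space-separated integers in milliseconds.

Answer: 200 600 1800 5400 8610 8610

Derivation:
Computing each delay:
  i=0: min(200*3^0, 8610) = 200
  i=1: min(200*3^1, 8610) = 600
  i=2: min(200*3^2, 8610) = 1800
  i=3: min(200*3^3, 8610) = 5400
  i=4: min(200*3^4, 8610) = 8610
  i=5: min(200*3^5, 8610) = 8610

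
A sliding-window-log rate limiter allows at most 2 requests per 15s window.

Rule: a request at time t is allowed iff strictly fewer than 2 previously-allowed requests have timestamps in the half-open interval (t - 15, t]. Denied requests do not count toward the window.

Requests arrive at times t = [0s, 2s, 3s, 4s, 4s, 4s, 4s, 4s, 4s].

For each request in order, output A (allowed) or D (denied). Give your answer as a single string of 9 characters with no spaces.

Answer: AADDDDDDD

Derivation:
Tracking allowed requests in the window:
  req#1 t=0s: ALLOW
  req#2 t=2s: ALLOW
  req#3 t=3s: DENY
  req#4 t=4s: DENY
  req#5 t=4s: DENY
  req#6 t=4s: DENY
  req#7 t=4s: DENY
  req#8 t=4s: DENY
  req#9 t=4s: DENY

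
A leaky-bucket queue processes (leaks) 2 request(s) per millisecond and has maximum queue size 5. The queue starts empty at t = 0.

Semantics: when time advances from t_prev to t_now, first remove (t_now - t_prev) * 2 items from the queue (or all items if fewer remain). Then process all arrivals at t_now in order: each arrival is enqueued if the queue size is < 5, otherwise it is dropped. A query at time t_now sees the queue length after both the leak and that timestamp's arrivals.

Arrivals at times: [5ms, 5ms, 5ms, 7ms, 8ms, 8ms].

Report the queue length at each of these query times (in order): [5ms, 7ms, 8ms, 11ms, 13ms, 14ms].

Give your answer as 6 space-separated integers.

Answer: 3 1 2 0 0 0

Derivation:
Queue lengths at query times:
  query t=5ms: backlog = 3
  query t=7ms: backlog = 1
  query t=8ms: backlog = 2
  query t=11ms: backlog = 0
  query t=13ms: backlog = 0
  query t=14ms: backlog = 0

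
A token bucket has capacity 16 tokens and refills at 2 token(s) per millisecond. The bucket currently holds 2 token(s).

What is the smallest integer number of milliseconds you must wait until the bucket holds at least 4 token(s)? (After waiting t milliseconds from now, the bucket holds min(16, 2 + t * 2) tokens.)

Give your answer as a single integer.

Answer: 1

Derivation:
Need 2 + t * 2 >= 4, so t >= 2/2.
Smallest integer t = ceil(2/2) = 1.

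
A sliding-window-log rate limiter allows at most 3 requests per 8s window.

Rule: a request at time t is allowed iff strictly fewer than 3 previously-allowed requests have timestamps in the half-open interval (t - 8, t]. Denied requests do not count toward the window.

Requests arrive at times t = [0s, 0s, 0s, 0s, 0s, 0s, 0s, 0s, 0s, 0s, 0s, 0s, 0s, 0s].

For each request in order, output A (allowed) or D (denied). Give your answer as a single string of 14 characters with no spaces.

Answer: AAADDDDDDDDDDD

Derivation:
Tracking allowed requests in the window:
  req#1 t=0s: ALLOW
  req#2 t=0s: ALLOW
  req#3 t=0s: ALLOW
  req#4 t=0s: DENY
  req#5 t=0s: DENY
  req#6 t=0s: DENY
  req#7 t=0s: DENY
  req#8 t=0s: DENY
  req#9 t=0s: DENY
  req#10 t=0s: DENY
  req#11 t=0s: DENY
  req#12 t=0s: DENY
  req#13 t=0s: DENY
  req#14 t=0s: DENY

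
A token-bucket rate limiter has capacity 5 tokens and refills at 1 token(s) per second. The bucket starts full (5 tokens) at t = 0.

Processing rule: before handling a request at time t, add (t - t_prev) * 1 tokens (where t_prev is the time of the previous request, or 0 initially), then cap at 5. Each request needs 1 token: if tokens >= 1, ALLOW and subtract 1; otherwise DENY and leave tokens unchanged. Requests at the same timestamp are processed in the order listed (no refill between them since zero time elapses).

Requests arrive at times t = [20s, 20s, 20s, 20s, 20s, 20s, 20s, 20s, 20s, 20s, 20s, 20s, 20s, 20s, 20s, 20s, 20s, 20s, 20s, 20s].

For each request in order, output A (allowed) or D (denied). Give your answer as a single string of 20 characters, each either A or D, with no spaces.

Simulating step by step:
  req#1 t=20s: ALLOW
  req#2 t=20s: ALLOW
  req#3 t=20s: ALLOW
  req#4 t=20s: ALLOW
  req#5 t=20s: ALLOW
  req#6 t=20s: DENY
  req#7 t=20s: DENY
  req#8 t=20s: DENY
  req#9 t=20s: DENY
  req#10 t=20s: DENY
  req#11 t=20s: DENY
  req#12 t=20s: DENY
  req#13 t=20s: DENY
  req#14 t=20s: DENY
  req#15 t=20s: DENY
  req#16 t=20s: DENY
  req#17 t=20s: DENY
  req#18 t=20s: DENY
  req#19 t=20s: DENY
  req#20 t=20s: DENY

Answer: AAAAADDDDDDDDDDDDDDD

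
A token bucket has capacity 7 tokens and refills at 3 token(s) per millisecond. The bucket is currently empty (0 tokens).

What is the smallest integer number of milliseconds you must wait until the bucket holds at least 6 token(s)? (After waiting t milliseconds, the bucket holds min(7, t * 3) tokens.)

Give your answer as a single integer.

Need t * 3 >= 6, so t >= 6/3.
Smallest integer t = ceil(6/3) = 2.

Answer: 2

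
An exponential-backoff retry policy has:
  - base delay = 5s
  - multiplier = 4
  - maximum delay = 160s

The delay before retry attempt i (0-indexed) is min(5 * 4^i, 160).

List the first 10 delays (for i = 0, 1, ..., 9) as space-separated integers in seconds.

Computing each delay:
  i=0: min(5*4^0, 160) = 5
  i=1: min(5*4^1, 160) = 20
  i=2: min(5*4^2, 160) = 80
  i=3: min(5*4^3, 160) = 160
  i=4: min(5*4^4, 160) = 160
  i=5: min(5*4^5, 160) = 160
  i=6: min(5*4^6, 160) = 160
  i=7: min(5*4^7, 160) = 160
  i=8: min(5*4^8, 160) = 160
  i=9: min(5*4^9, 160) = 160

Answer: 5 20 80 160 160 160 160 160 160 160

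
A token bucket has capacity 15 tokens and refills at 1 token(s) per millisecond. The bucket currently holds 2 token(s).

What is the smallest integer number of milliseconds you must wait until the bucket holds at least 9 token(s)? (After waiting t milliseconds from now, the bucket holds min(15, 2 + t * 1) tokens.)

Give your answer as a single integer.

Need 2 + t * 1 >= 9, so t >= 7/1.
Smallest integer t = ceil(7/1) = 7.

Answer: 7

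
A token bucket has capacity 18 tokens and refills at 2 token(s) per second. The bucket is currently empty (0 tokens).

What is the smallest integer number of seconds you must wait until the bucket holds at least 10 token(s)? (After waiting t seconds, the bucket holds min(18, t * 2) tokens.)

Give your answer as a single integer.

Need t * 2 >= 10, so t >= 10/2.
Smallest integer t = ceil(10/2) = 5.

Answer: 5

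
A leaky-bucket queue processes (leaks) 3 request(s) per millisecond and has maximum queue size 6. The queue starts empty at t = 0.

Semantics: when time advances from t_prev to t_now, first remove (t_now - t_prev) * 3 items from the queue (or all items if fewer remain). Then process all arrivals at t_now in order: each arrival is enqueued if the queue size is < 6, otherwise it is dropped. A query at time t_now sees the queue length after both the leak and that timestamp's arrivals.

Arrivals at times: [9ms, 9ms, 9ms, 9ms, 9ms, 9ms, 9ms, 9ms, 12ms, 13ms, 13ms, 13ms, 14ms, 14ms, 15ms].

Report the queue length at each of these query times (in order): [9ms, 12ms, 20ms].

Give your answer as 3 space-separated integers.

Queue lengths at query times:
  query t=9ms: backlog = 6
  query t=12ms: backlog = 1
  query t=20ms: backlog = 0

Answer: 6 1 0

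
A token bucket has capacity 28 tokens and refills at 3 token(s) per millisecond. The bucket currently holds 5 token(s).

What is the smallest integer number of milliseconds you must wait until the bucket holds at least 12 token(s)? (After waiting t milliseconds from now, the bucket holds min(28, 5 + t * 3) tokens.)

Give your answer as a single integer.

Need 5 + t * 3 >= 12, so t >= 7/3.
Smallest integer t = ceil(7/3) = 3.

Answer: 3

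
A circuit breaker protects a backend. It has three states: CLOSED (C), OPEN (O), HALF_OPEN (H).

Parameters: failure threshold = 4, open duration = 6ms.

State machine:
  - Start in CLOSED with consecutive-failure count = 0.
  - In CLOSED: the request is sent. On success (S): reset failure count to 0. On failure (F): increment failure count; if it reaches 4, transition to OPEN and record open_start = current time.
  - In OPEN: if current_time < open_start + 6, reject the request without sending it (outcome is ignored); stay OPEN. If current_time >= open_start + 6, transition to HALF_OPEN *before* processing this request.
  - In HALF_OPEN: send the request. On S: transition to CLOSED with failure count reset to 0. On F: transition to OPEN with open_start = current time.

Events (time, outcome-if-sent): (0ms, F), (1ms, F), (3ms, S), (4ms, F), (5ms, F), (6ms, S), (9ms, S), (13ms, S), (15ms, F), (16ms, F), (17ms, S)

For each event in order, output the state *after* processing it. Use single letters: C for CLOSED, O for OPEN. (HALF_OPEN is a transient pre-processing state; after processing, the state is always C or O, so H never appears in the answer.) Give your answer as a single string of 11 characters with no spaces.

Answer: CCCCCCCCCCC

Derivation:
State after each event:
  event#1 t=0ms outcome=F: state=CLOSED
  event#2 t=1ms outcome=F: state=CLOSED
  event#3 t=3ms outcome=S: state=CLOSED
  event#4 t=4ms outcome=F: state=CLOSED
  event#5 t=5ms outcome=F: state=CLOSED
  event#6 t=6ms outcome=S: state=CLOSED
  event#7 t=9ms outcome=S: state=CLOSED
  event#8 t=13ms outcome=S: state=CLOSED
  event#9 t=15ms outcome=F: state=CLOSED
  event#10 t=16ms outcome=F: state=CLOSED
  event#11 t=17ms outcome=S: state=CLOSED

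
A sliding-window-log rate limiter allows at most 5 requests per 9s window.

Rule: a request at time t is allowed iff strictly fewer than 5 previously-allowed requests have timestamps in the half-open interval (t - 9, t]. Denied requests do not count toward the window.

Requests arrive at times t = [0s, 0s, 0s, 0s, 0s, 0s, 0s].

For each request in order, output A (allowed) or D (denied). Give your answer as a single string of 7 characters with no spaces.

Answer: AAAAADD

Derivation:
Tracking allowed requests in the window:
  req#1 t=0s: ALLOW
  req#2 t=0s: ALLOW
  req#3 t=0s: ALLOW
  req#4 t=0s: ALLOW
  req#5 t=0s: ALLOW
  req#6 t=0s: DENY
  req#7 t=0s: DENY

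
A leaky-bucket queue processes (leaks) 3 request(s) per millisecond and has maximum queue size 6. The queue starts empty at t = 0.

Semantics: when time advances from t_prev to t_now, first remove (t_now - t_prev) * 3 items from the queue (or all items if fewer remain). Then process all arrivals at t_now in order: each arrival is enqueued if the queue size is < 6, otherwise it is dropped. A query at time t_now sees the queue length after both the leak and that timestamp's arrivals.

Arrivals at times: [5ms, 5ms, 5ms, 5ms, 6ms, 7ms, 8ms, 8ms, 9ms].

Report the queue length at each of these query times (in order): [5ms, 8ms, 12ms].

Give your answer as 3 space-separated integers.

Queue lengths at query times:
  query t=5ms: backlog = 4
  query t=8ms: backlog = 2
  query t=12ms: backlog = 0

Answer: 4 2 0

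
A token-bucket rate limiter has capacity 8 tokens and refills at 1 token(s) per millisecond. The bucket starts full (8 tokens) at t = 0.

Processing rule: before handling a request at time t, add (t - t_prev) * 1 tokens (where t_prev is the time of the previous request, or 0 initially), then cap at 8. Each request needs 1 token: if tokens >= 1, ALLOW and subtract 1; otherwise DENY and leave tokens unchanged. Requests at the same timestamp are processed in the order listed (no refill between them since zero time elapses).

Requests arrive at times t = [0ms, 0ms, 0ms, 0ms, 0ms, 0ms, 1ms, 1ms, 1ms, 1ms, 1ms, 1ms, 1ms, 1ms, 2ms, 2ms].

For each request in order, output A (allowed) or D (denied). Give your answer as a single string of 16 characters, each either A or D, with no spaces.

Answer: AAAAAAAAADDDDDAD

Derivation:
Simulating step by step:
  req#1 t=0ms: ALLOW
  req#2 t=0ms: ALLOW
  req#3 t=0ms: ALLOW
  req#4 t=0ms: ALLOW
  req#5 t=0ms: ALLOW
  req#6 t=0ms: ALLOW
  req#7 t=1ms: ALLOW
  req#8 t=1ms: ALLOW
  req#9 t=1ms: ALLOW
  req#10 t=1ms: DENY
  req#11 t=1ms: DENY
  req#12 t=1ms: DENY
  req#13 t=1ms: DENY
  req#14 t=1ms: DENY
  req#15 t=2ms: ALLOW
  req#16 t=2ms: DENY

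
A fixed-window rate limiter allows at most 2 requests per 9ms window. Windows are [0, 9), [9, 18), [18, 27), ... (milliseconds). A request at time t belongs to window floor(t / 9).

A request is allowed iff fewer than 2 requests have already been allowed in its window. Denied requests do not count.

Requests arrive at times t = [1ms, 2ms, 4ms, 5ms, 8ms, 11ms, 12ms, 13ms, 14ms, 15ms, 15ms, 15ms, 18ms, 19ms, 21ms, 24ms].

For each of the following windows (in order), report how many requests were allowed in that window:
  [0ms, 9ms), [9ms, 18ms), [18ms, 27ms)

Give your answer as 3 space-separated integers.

Answer: 2 2 2

Derivation:
Processing requests:
  req#1 t=1ms (window 0): ALLOW
  req#2 t=2ms (window 0): ALLOW
  req#3 t=4ms (window 0): DENY
  req#4 t=5ms (window 0): DENY
  req#5 t=8ms (window 0): DENY
  req#6 t=11ms (window 1): ALLOW
  req#7 t=12ms (window 1): ALLOW
  req#8 t=13ms (window 1): DENY
  req#9 t=14ms (window 1): DENY
  req#10 t=15ms (window 1): DENY
  req#11 t=15ms (window 1): DENY
  req#12 t=15ms (window 1): DENY
  req#13 t=18ms (window 2): ALLOW
  req#14 t=19ms (window 2): ALLOW
  req#15 t=21ms (window 2): DENY
  req#16 t=24ms (window 2): DENY

Allowed counts by window: 2 2 2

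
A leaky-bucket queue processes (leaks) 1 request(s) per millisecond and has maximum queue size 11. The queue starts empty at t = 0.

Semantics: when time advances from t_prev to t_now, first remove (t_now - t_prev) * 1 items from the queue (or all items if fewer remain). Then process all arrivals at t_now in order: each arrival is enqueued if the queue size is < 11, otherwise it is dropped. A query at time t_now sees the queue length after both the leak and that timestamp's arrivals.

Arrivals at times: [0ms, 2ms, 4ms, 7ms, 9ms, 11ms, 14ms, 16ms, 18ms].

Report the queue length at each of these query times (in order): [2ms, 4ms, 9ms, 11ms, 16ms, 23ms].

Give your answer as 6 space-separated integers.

Queue lengths at query times:
  query t=2ms: backlog = 1
  query t=4ms: backlog = 1
  query t=9ms: backlog = 1
  query t=11ms: backlog = 1
  query t=16ms: backlog = 1
  query t=23ms: backlog = 0

Answer: 1 1 1 1 1 0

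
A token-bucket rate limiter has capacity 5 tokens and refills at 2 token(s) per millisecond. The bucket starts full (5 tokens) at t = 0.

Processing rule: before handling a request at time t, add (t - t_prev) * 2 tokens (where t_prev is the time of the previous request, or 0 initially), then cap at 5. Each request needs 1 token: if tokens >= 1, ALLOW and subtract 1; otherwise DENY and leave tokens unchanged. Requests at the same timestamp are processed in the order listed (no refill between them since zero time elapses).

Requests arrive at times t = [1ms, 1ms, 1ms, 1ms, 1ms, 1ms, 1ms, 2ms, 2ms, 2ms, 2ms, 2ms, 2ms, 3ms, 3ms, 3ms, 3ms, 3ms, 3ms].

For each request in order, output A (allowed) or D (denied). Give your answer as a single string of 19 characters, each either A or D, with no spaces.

Answer: AAAAADDAADDDDAADDDD

Derivation:
Simulating step by step:
  req#1 t=1ms: ALLOW
  req#2 t=1ms: ALLOW
  req#3 t=1ms: ALLOW
  req#4 t=1ms: ALLOW
  req#5 t=1ms: ALLOW
  req#6 t=1ms: DENY
  req#7 t=1ms: DENY
  req#8 t=2ms: ALLOW
  req#9 t=2ms: ALLOW
  req#10 t=2ms: DENY
  req#11 t=2ms: DENY
  req#12 t=2ms: DENY
  req#13 t=2ms: DENY
  req#14 t=3ms: ALLOW
  req#15 t=3ms: ALLOW
  req#16 t=3ms: DENY
  req#17 t=3ms: DENY
  req#18 t=3ms: DENY
  req#19 t=3ms: DENY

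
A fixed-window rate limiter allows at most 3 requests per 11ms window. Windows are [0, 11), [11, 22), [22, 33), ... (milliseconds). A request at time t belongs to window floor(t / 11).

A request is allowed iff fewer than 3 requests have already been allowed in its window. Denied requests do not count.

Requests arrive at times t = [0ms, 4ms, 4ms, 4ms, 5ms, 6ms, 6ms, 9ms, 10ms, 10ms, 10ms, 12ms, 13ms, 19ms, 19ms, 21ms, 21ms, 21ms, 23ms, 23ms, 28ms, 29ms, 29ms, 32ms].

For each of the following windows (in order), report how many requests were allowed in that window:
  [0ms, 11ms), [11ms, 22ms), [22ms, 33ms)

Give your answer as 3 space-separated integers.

Processing requests:
  req#1 t=0ms (window 0): ALLOW
  req#2 t=4ms (window 0): ALLOW
  req#3 t=4ms (window 0): ALLOW
  req#4 t=4ms (window 0): DENY
  req#5 t=5ms (window 0): DENY
  req#6 t=6ms (window 0): DENY
  req#7 t=6ms (window 0): DENY
  req#8 t=9ms (window 0): DENY
  req#9 t=10ms (window 0): DENY
  req#10 t=10ms (window 0): DENY
  req#11 t=10ms (window 0): DENY
  req#12 t=12ms (window 1): ALLOW
  req#13 t=13ms (window 1): ALLOW
  req#14 t=19ms (window 1): ALLOW
  req#15 t=19ms (window 1): DENY
  req#16 t=21ms (window 1): DENY
  req#17 t=21ms (window 1): DENY
  req#18 t=21ms (window 1): DENY
  req#19 t=23ms (window 2): ALLOW
  req#20 t=23ms (window 2): ALLOW
  req#21 t=28ms (window 2): ALLOW
  req#22 t=29ms (window 2): DENY
  req#23 t=29ms (window 2): DENY
  req#24 t=32ms (window 2): DENY

Allowed counts by window: 3 3 3

Answer: 3 3 3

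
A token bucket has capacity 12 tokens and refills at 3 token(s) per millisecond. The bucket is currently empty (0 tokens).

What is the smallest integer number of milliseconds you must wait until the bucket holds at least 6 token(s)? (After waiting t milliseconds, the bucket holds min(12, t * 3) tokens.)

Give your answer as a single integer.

Answer: 2

Derivation:
Need t * 3 >= 6, so t >= 6/3.
Smallest integer t = ceil(6/3) = 2.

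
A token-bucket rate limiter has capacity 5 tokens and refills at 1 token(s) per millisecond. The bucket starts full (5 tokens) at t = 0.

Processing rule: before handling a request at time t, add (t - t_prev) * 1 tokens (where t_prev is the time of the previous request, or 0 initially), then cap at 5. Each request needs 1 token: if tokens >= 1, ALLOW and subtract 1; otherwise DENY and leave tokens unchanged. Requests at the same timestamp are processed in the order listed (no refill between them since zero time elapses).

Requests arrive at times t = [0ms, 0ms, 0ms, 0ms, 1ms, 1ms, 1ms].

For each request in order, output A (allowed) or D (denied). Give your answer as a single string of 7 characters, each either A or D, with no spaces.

Simulating step by step:
  req#1 t=0ms: ALLOW
  req#2 t=0ms: ALLOW
  req#3 t=0ms: ALLOW
  req#4 t=0ms: ALLOW
  req#5 t=1ms: ALLOW
  req#6 t=1ms: ALLOW
  req#7 t=1ms: DENY

Answer: AAAAAAD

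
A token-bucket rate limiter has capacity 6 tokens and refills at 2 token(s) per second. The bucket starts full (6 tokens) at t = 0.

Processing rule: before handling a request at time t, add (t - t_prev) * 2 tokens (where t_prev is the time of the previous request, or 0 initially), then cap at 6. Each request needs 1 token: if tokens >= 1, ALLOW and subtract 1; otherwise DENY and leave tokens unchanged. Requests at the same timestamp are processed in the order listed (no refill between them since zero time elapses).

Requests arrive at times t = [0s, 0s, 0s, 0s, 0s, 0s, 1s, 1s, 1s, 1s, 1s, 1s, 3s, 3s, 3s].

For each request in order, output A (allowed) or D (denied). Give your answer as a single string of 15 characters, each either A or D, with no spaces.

Simulating step by step:
  req#1 t=0s: ALLOW
  req#2 t=0s: ALLOW
  req#3 t=0s: ALLOW
  req#4 t=0s: ALLOW
  req#5 t=0s: ALLOW
  req#6 t=0s: ALLOW
  req#7 t=1s: ALLOW
  req#8 t=1s: ALLOW
  req#9 t=1s: DENY
  req#10 t=1s: DENY
  req#11 t=1s: DENY
  req#12 t=1s: DENY
  req#13 t=3s: ALLOW
  req#14 t=3s: ALLOW
  req#15 t=3s: ALLOW

Answer: AAAAAAAADDDDAAA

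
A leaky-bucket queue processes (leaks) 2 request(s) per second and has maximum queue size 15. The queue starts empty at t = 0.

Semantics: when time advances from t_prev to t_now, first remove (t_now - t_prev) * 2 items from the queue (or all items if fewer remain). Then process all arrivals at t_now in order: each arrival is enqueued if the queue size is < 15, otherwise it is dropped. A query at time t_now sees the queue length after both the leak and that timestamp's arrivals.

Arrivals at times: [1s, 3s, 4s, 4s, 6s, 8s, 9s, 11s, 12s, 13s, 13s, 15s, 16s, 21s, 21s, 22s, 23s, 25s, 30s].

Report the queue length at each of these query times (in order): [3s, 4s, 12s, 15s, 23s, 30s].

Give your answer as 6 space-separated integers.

Answer: 1 2 1 1 1 1

Derivation:
Queue lengths at query times:
  query t=3s: backlog = 1
  query t=4s: backlog = 2
  query t=12s: backlog = 1
  query t=15s: backlog = 1
  query t=23s: backlog = 1
  query t=30s: backlog = 1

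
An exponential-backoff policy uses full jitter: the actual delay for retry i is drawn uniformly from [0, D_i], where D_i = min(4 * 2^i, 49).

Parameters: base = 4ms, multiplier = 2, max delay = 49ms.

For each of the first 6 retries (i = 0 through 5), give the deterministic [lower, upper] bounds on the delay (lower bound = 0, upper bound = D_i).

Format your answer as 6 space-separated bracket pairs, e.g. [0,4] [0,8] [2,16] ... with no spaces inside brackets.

Computing bounds per retry:
  i=0: D_i=min(4*2^0,49)=4, bounds=[0,4]
  i=1: D_i=min(4*2^1,49)=8, bounds=[0,8]
  i=2: D_i=min(4*2^2,49)=16, bounds=[0,16]
  i=3: D_i=min(4*2^3,49)=32, bounds=[0,32]
  i=4: D_i=min(4*2^4,49)=49, bounds=[0,49]
  i=5: D_i=min(4*2^5,49)=49, bounds=[0,49]

Answer: [0,4] [0,8] [0,16] [0,32] [0,49] [0,49]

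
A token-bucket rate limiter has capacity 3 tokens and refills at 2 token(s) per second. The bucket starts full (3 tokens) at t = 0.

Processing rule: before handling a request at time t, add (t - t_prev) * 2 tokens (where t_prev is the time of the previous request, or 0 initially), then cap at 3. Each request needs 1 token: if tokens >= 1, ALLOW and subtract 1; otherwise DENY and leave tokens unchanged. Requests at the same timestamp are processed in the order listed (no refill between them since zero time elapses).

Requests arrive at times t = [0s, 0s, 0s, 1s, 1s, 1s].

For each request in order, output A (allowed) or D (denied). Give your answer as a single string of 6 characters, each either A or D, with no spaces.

Answer: AAAAAD

Derivation:
Simulating step by step:
  req#1 t=0s: ALLOW
  req#2 t=0s: ALLOW
  req#3 t=0s: ALLOW
  req#4 t=1s: ALLOW
  req#5 t=1s: ALLOW
  req#6 t=1s: DENY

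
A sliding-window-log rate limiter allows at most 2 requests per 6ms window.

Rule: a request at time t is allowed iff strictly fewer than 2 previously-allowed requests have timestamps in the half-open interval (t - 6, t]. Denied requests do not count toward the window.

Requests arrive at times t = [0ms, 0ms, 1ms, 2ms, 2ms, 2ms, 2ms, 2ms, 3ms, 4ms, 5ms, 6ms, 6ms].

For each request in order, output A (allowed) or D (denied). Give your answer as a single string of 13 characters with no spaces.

Answer: AADDDDDDDDDAA

Derivation:
Tracking allowed requests in the window:
  req#1 t=0ms: ALLOW
  req#2 t=0ms: ALLOW
  req#3 t=1ms: DENY
  req#4 t=2ms: DENY
  req#5 t=2ms: DENY
  req#6 t=2ms: DENY
  req#7 t=2ms: DENY
  req#8 t=2ms: DENY
  req#9 t=3ms: DENY
  req#10 t=4ms: DENY
  req#11 t=5ms: DENY
  req#12 t=6ms: ALLOW
  req#13 t=6ms: ALLOW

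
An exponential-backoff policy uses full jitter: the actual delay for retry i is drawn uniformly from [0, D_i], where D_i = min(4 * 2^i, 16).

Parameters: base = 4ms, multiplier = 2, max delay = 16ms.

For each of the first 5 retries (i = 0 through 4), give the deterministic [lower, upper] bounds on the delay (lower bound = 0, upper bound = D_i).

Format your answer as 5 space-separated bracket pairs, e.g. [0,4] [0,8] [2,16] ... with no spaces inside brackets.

Computing bounds per retry:
  i=0: D_i=min(4*2^0,16)=4, bounds=[0,4]
  i=1: D_i=min(4*2^1,16)=8, bounds=[0,8]
  i=2: D_i=min(4*2^2,16)=16, bounds=[0,16]
  i=3: D_i=min(4*2^3,16)=16, bounds=[0,16]
  i=4: D_i=min(4*2^4,16)=16, bounds=[0,16]

Answer: [0,4] [0,8] [0,16] [0,16] [0,16]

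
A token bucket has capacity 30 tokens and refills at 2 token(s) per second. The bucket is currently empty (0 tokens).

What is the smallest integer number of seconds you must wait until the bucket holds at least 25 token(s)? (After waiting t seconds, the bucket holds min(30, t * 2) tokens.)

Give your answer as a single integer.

Answer: 13

Derivation:
Need t * 2 >= 25, so t >= 25/2.
Smallest integer t = ceil(25/2) = 13.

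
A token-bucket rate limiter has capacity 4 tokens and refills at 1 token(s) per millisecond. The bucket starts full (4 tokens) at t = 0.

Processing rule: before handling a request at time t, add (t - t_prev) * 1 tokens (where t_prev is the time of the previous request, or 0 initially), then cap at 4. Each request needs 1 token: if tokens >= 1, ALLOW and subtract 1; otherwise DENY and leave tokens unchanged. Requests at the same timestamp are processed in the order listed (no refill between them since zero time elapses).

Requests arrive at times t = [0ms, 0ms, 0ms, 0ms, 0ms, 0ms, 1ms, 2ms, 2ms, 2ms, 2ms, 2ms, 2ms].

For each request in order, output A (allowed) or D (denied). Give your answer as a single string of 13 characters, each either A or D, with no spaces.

Simulating step by step:
  req#1 t=0ms: ALLOW
  req#2 t=0ms: ALLOW
  req#3 t=0ms: ALLOW
  req#4 t=0ms: ALLOW
  req#5 t=0ms: DENY
  req#6 t=0ms: DENY
  req#7 t=1ms: ALLOW
  req#8 t=2ms: ALLOW
  req#9 t=2ms: DENY
  req#10 t=2ms: DENY
  req#11 t=2ms: DENY
  req#12 t=2ms: DENY
  req#13 t=2ms: DENY

Answer: AAAADDAADDDDD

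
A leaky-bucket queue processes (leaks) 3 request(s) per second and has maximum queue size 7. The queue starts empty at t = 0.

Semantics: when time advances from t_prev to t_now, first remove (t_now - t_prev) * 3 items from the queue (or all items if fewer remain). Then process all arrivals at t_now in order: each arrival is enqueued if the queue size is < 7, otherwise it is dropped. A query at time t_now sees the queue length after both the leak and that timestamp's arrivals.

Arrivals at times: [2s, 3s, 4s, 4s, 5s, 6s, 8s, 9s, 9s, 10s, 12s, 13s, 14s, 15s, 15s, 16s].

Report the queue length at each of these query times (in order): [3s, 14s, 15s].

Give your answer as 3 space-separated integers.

Queue lengths at query times:
  query t=3s: backlog = 1
  query t=14s: backlog = 1
  query t=15s: backlog = 2

Answer: 1 1 2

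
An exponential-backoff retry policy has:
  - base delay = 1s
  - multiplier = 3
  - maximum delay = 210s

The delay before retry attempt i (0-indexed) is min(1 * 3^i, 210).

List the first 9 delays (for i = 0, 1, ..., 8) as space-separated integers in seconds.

Computing each delay:
  i=0: min(1*3^0, 210) = 1
  i=1: min(1*3^1, 210) = 3
  i=2: min(1*3^2, 210) = 9
  i=3: min(1*3^3, 210) = 27
  i=4: min(1*3^4, 210) = 81
  i=5: min(1*3^5, 210) = 210
  i=6: min(1*3^6, 210) = 210
  i=7: min(1*3^7, 210) = 210
  i=8: min(1*3^8, 210) = 210

Answer: 1 3 9 27 81 210 210 210 210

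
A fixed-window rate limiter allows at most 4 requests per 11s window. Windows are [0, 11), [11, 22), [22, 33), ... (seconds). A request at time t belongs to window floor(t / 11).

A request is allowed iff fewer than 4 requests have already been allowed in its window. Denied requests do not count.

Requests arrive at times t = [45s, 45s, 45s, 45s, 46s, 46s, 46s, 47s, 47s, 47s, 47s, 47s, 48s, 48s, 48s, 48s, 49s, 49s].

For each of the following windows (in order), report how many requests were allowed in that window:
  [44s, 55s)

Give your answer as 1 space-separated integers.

Answer: 4

Derivation:
Processing requests:
  req#1 t=45s (window 4): ALLOW
  req#2 t=45s (window 4): ALLOW
  req#3 t=45s (window 4): ALLOW
  req#4 t=45s (window 4): ALLOW
  req#5 t=46s (window 4): DENY
  req#6 t=46s (window 4): DENY
  req#7 t=46s (window 4): DENY
  req#8 t=47s (window 4): DENY
  req#9 t=47s (window 4): DENY
  req#10 t=47s (window 4): DENY
  req#11 t=47s (window 4): DENY
  req#12 t=47s (window 4): DENY
  req#13 t=48s (window 4): DENY
  req#14 t=48s (window 4): DENY
  req#15 t=48s (window 4): DENY
  req#16 t=48s (window 4): DENY
  req#17 t=49s (window 4): DENY
  req#18 t=49s (window 4): DENY

Allowed counts by window: 4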